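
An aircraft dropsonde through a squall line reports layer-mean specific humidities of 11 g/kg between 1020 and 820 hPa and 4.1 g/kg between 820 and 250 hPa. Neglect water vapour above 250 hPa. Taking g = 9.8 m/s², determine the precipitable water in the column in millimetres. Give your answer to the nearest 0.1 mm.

PW ≈ 46.3 mm

Precipitable water is the column-integrated vapour mass per unit area: PW = (1/g) Σ q̄ Δp, with q in kg/kg and Δp in Pa (1 kg/m² of water = 1 mm).
Layer 1020–820 hPa: Δp = 200 hPa = 20000 Pa, q̄ = 0.011 kg/kg → 0.011 × 20000 / 9.8 = 22.45 mm
Layer 820–250 hPa: Δp = 570 hPa = 57000 Pa, q̄ = 0.0041 kg/kg → 0.0041 × 57000 / 9.8 = 23.85 mm
PW = 22.45 + 23.85 = 46.30 ≈ 46.3 mm.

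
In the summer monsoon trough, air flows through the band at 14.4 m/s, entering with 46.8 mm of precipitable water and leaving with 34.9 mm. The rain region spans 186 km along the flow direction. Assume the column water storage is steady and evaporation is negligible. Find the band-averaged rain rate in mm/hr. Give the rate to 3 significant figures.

Column moisture flux per unit crosswind length is F = V × PW.
Inflow: F_in = 14.4 × 46.8 = 673.92 mm·m/s
Outflow: F_out = 14.4 × 34.9 = 502.56 mm·m/s
Steady-state rate R = (F_in − F_out)/L = (673.92 − 502.56) / 186000 m = 9.213e-04 mm/s.
R = 9.213e-04 × 3600 = 3.32 mm/hr.

R ≈ 3.32 mm/hr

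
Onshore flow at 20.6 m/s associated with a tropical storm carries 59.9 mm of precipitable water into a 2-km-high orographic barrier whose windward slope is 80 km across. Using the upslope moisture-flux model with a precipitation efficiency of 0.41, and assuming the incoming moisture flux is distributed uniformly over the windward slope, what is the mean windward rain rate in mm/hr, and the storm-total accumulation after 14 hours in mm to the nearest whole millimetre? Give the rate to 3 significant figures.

Incoming column moisture flux per unit ridge length: F = V × PW = 20.6 × 59.9 = 1233.94 mm·m/s.
Spread over the 80 km slope with efficiency ε = 0.41: R = ε·F/W = 0.41 × 1233.94 / 80000 m = 6.324e-03 mm/s.
R = 6.324e-03 × 3600 = 22.8 mm/hr.
Over 14 h: total = 22.8 × 14 = 319.2 ≈ 319 mm.

R ≈ 22.8 mm/hr; total ≈ 319 mm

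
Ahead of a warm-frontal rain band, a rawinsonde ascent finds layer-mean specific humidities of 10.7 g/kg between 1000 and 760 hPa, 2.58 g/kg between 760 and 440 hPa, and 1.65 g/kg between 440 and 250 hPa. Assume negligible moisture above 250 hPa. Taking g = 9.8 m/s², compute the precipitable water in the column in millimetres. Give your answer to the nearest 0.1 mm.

Precipitable water is the column-integrated vapour mass per unit area: PW = (1/g) Σ q̄ Δp, with q in kg/kg and Δp in Pa (1 kg/m² of water = 1 mm).
Layer 1000–760 hPa: Δp = 240 hPa = 24000 Pa, q̄ = 0.0107 kg/kg → 0.0107 × 24000 / 9.8 = 26.20 mm
Layer 760–440 hPa: Δp = 320 hPa = 32000 Pa, q̄ = 0.00258 kg/kg → 0.00258 × 32000 / 9.8 = 8.42 mm
Layer 440–250 hPa: Δp = 190 hPa = 19000 Pa, q̄ = 0.00165 kg/kg → 0.00165 × 19000 / 9.8 = 3.20 mm
PW = 26.20 + 8.42 + 3.20 = 37.82 ≈ 37.8 mm.

PW ≈ 37.8 mm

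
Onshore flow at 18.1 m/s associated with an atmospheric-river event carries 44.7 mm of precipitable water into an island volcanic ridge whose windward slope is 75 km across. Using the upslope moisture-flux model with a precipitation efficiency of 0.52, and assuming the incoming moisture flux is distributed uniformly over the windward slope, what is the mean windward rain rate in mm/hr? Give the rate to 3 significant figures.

R ≈ 20.2 mm/hr

Incoming column moisture flux per unit ridge length: F = V × PW = 18.1 × 44.7 = 809.07 mm·m/s.
Spread over the 75 km slope with efficiency ε = 0.52: R = ε·F/W = 0.52 × 809.07 / 75000 m = 5.610e-03 mm/s.
R = 5.610e-03 × 3600 = 20.2 mm/hr.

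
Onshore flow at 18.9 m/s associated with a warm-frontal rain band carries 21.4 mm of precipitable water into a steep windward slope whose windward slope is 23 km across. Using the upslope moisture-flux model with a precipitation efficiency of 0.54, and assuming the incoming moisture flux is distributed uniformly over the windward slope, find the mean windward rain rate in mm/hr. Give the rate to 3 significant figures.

Incoming column moisture flux per unit ridge length: F = V × PW = 18.9 × 21.4 = 404.46 mm·m/s.
Spread over the 23 km slope with efficiency ε = 0.54: R = ε·F/W = 0.54 × 404.46 / 23000 m = 9.496e-03 mm/s.
R = 9.496e-03 × 3600 = 34.2 mm/hr.

R ≈ 34.2 mm/hr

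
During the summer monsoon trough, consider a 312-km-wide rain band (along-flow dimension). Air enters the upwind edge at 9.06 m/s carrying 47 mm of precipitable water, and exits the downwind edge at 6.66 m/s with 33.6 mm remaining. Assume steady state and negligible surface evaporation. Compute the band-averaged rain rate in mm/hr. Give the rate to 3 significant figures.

Column moisture flux per unit crosswind length is F = V × PW.
Inflow: F_in = 9.06 × 47 = 425.82 mm·m/s
Outflow: F_out = 6.66 × 33.6 = 223.776 mm·m/s
Steady-state rate R = (F_in − F_out)/L = (425.82 − 223.776) / 312000 m = 6.476e-04 mm/s.
R = 6.476e-04 × 3600 = 2.33 mm/hr.

R ≈ 2.33 mm/hr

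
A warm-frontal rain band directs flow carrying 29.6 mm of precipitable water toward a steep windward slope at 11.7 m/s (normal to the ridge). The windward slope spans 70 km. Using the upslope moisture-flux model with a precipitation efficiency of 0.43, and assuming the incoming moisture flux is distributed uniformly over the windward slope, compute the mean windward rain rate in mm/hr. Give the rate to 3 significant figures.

Incoming column moisture flux per unit ridge length: F = V × PW = 11.7 × 29.6 = 346.32 mm·m/s.
Spread over the 70 km slope with efficiency ε = 0.43: R = ε·F/W = 0.43 × 346.32 / 70000 m = 2.127e-03 mm/s.
R = 2.127e-03 × 3600 = 7.66 mm/hr.

R ≈ 7.66 mm/hr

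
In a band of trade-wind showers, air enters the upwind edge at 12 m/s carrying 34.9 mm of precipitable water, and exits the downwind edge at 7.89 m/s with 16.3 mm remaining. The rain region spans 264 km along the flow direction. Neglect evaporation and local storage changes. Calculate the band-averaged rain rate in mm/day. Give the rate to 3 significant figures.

R ≈ 95.0 mm/day

Column moisture flux per unit crosswind length is F = V × PW.
Inflow: F_in = 12 × 34.9 = 418.8 mm·m/s
Outflow: F_out = 7.89 × 16.3 = 128.607 mm·m/s
Steady-state rate R = (F_in − F_out)/L = (418.8 − 128.607) / 264000 m = 1.099e-03 mm/s.
R = 1.099e-03 × 3600 × 24 = 95.0 mm/day.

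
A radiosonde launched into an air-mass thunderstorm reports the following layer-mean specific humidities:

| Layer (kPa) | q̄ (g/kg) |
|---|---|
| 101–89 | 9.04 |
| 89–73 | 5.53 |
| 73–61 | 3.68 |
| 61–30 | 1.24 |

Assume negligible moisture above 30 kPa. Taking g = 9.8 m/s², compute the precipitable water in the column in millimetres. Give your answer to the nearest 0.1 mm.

PW ≈ 28.5 mm

Precipitable water is the column-integrated vapour mass per unit area: PW = (1/g) Σ q̄ Δp, with q in kg/kg and Δp in Pa (1 kg/m² of water = 1 mm).
Layer 101–89 kPa: Δp = 120 hPa = 12000 Pa, q̄ = 0.00904 kg/kg → 0.00904 × 12000 / 9.8 = 11.07 mm
Layer 89–73 kPa: Δp = 160 hPa = 16000 Pa, q̄ = 0.00553 kg/kg → 0.00553 × 16000 / 9.8 = 9.03 mm
Layer 73–61 kPa: Δp = 120 hPa = 12000 Pa, q̄ = 0.00368 kg/kg → 0.00368 × 12000 / 9.8 = 4.51 mm
Layer 61–30 kPa: Δp = 310 hPa = 31000 Pa, q̄ = 0.00124 kg/kg → 0.00124 × 31000 / 9.8 = 3.92 mm
PW = 11.07 + 9.03 + 4.51 + 3.92 = 28.53 ≈ 28.5 mm.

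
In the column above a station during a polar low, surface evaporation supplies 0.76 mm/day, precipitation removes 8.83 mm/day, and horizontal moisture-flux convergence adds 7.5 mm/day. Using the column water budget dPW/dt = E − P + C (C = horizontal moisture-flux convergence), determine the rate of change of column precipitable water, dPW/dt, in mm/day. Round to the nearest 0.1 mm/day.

dPW/dt ≈ -0.6 mm/day

dPW/dt = E − P + C = 0.76 − 8.83 + (7.5) = -0.6 mm/day.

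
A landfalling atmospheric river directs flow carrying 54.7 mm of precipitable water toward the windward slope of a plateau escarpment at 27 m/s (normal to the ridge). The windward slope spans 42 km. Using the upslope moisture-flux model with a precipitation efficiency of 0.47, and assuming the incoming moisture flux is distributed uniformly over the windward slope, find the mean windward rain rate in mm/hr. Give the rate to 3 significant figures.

R ≈ 59.5 mm/hr

Incoming column moisture flux per unit ridge length: F = V × PW = 27 × 54.7 = 1476.9 mm·m/s.
Spread over the 42 km slope with efficiency ε = 0.47: R = ε·F/W = 0.47 × 1476.9 / 42000 m = 1.653e-02 mm/s.
R = 1.653e-02 × 3600 = 59.5 mm/hr.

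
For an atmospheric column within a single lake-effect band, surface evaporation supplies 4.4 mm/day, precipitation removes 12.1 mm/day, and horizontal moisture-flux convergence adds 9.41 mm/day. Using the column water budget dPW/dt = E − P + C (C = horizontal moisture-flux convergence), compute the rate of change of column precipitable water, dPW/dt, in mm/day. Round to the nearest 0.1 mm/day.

dPW/dt = E − P + C = 4.4 − 12.1 + (9.41) = 1.7 mm/day.

dPW/dt ≈ 1.7 mm/day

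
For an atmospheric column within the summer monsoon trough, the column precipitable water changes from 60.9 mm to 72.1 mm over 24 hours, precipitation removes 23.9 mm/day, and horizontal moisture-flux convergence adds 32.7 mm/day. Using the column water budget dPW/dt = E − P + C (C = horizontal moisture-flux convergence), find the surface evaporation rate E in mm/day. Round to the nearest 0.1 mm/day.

E ≈ 2.4 mm/day

dPW/dt = (72.1 − 60.9) mm / (24/24 day) = +11.200 mm/day.
E = dPW/dt + P − C = (+11.200) + 23.9 − (32.7) = 2.4 mm/day.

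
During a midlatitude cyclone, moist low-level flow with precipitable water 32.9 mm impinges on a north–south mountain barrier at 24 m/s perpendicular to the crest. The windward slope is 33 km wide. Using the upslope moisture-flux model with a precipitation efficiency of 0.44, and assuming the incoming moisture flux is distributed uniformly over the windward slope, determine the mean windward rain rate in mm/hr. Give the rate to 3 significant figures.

R ≈ 37.9 mm/hr

Incoming column moisture flux per unit ridge length: F = V × PW = 24 × 32.9 = 789.6 mm·m/s.
Spread over the 33 km slope with efficiency ε = 0.44: R = ε·F/W = 0.44 × 789.6 / 33000 m = 1.053e-02 mm/s.
R = 1.053e-02 × 3600 = 37.9 mm/hr.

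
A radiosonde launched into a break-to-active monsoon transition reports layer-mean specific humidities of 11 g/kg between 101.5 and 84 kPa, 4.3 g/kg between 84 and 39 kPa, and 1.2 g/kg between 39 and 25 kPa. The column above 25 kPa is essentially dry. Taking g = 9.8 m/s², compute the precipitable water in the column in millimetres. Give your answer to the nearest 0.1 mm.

PW ≈ 41.1 mm

Precipitable water is the column-integrated vapour mass per unit area: PW = (1/g) Σ q̄ Δp, with q in kg/kg and Δp in Pa (1 kg/m² of water = 1 mm).
Layer 101.5–84 kPa: Δp = 175 hPa = 17500 Pa, q̄ = 0.011 kg/kg → 0.011 × 17500 / 9.8 = 19.64 mm
Layer 84–39 kPa: Δp = 450 hPa = 45000 Pa, q̄ = 0.0043 kg/kg → 0.0043 × 45000 / 9.8 = 19.74 mm
Layer 39–25 kPa: Δp = 140 hPa = 14000 Pa, q̄ = 0.0012 kg/kg → 0.0012 × 14000 / 9.8 = 1.71 mm
PW = 19.64 + 19.74 + 1.71 = 41.09 ≈ 41.1 mm.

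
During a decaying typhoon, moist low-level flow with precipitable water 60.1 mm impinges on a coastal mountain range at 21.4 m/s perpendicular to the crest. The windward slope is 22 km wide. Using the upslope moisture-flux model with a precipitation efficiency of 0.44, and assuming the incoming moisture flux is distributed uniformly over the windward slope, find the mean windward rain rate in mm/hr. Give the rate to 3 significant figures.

Incoming column moisture flux per unit ridge length: F = V × PW = 21.4 × 60.1 = 1286.14 mm·m/s.
Spread over the 22 km slope with efficiency ε = 0.44: R = ε·F/W = 0.44 × 1286.14 / 22000 m = 2.572e-02 mm/s.
R = 2.572e-02 × 3600 = 92.6 mm/hr.

R ≈ 92.6 mm/hr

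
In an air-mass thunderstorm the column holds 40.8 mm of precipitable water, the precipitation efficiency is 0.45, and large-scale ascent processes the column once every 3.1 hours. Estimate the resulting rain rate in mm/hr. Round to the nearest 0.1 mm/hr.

R ≈ 5.9 mm/hr

Each overturning extracts ε × PW = 0.45 × 40.8 = 18.36 mm.
Rate = ε·PW / τ = 18.36 / 3.1 h = 5.9 mm/hr.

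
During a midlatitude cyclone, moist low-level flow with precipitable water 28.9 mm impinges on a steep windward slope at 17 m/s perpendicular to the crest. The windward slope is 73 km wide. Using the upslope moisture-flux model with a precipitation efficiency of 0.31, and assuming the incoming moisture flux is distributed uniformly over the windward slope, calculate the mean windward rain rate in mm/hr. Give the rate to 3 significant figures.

R ≈ 7.51 mm/hr

Incoming column moisture flux per unit ridge length: F = V × PW = 17 × 28.9 = 491.3 mm·m/s.
Spread over the 73 km slope with efficiency ε = 0.31: R = ε·F/W = 0.31 × 491.3 / 73000 m = 2.086e-03 mm/s.
R = 2.086e-03 × 3600 = 7.51 mm/hr.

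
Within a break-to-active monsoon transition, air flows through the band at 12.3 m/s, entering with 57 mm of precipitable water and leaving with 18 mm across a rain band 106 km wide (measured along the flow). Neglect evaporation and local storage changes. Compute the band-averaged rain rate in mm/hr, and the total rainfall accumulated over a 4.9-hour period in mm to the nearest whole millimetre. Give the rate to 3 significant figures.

Column moisture flux per unit crosswind length is F = V × PW.
Inflow: F_in = 12.3 × 57 = 701.1 mm·m/s
Outflow: F_out = 12.3 × 18 = 221.4 mm·m/s
Steady-state rate R = (F_in − F_out)/L = (701.1 − 221.4) / 106000 m = 4.525e-03 mm/s.
R = 4.525e-03 × 3600 = 16.3 mm/hr.
Over 4.9 h: total = 16.3 × 4.9 = 79.87 ≈ 80 mm.

R ≈ 16.3 mm/hr; total ≈ 80 mm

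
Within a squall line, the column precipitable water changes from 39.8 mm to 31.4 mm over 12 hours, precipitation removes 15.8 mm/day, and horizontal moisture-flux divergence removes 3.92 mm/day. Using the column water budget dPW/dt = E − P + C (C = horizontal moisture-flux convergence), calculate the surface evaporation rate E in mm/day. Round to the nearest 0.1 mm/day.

dPW/dt = (31.4 − 39.8) mm / (12/24 day) = -16.800 mm/day.
E = dPW/dt + P − C = (-16.800) + 15.8 − (-3.92) = 2.9 mm/day.

E ≈ 2.9 mm/day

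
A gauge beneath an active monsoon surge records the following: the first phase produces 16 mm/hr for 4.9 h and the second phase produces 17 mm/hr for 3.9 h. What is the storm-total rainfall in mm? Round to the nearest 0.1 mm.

Total = Σ Rᵢ Δtᵢ = 16 × 4.9 + 17 × 3.9
      = 78.4 + 66.3 = 144.7 mm.

total ≈ 144.7 mm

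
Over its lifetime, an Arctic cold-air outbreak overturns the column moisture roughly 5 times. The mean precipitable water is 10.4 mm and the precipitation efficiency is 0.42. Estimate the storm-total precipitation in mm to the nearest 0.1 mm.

precipitation ≈ 21.8 mm

Each cycle deposits ε × PW = 0.42 × 10.4 = 4.368 mm.
Over 5 cycles: 5 × 4.368 = 21.8 mm.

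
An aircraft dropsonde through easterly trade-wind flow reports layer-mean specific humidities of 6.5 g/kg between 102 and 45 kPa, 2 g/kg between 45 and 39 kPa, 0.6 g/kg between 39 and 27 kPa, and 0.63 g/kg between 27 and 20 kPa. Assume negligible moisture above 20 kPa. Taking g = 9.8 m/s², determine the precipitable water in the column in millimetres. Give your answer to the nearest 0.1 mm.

Precipitable water is the column-integrated vapour mass per unit area: PW = (1/g) Σ q̄ Δp, with q in kg/kg and Δp in Pa (1 kg/m² of water = 1 mm).
Layer 102–45 kPa: Δp = 570 hPa = 57000 Pa, q̄ = 0.0065 kg/kg → 0.0065 × 57000 / 9.8 = 37.81 mm
Layer 45–39 kPa: Δp = 60 hPa = 6000 Pa, q̄ = 0.002 kg/kg → 0.002 × 6000 / 9.8 = 1.22 mm
Layer 39–27 kPa: Δp = 120 hPa = 12000 Pa, q̄ = 0.0006 kg/kg → 0.0006 × 12000 / 9.8 = 0.73 mm
Layer 27–20 kPa: Δp = 70 hPa = 7000 Pa, q̄ = 0.00063 kg/kg → 0.00063 × 7000 / 9.8 = 0.45 mm
PW = 37.81 + 1.22 + 0.73 + 0.45 = 40.21 ≈ 40.2 mm.

PW ≈ 40.2 mm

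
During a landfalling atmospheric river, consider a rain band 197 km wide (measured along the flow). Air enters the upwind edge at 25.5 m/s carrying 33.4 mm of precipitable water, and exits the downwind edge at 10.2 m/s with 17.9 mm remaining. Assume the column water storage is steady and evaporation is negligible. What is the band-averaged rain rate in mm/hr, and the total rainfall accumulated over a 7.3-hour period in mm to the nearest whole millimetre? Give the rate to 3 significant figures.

R ≈ 12.2 mm/hr; total ≈ 89 mm

Column moisture flux per unit crosswind length is F = V × PW.
Inflow: F_in = 25.5 × 33.4 = 851.7 mm·m/s
Outflow: F_out = 10.2 × 17.9 = 182.58 mm·m/s
Steady-state rate R = (F_in − F_out)/L = (851.7 − 182.58) / 197000 m = 3.397e-03 mm/s.
R = 3.397e-03 × 3600 = 12.2 mm/hr.
Over 7.3 h: total = 12.2 × 7.3 = 89.06 ≈ 89 mm.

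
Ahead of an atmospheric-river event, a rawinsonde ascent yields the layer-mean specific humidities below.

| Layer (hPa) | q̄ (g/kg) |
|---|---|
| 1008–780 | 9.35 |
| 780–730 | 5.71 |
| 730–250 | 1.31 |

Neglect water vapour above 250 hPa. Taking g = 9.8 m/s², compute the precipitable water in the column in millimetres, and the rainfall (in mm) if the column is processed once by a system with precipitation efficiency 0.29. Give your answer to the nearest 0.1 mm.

Precipitable water is the column-integrated vapour mass per unit area: PW = (1/g) Σ q̄ Δp, with q in kg/kg and Δp in Pa (1 kg/m² of water = 1 mm).
Layer 1008–780 hPa: Δp = 228 hPa = 22800 Pa, q̄ = 0.00935 kg/kg → 0.00935 × 22800 / 9.8 = 21.75 mm
Layer 780–730 hPa: Δp = 50 hPa = 5000 Pa, q̄ = 0.00571 kg/kg → 0.00571 × 5000 / 9.8 = 2.91 mm
Layer 730–250 hPa: Δp = 480 hPa = 48000 Pa, q̄ = 0.00131 kg/kg → 0.00131 × 48000 / 9.8 = 6.42 mm
PW = 21.75 + 2.91 + 6.42 = 31.08 ≈ 31.1 mm.
Rainfall = ε × PW = 0.29 × 31.1 = 9.0 mm.

PW ≈ 31.1 mm; rainfall ≈ 9.0 mm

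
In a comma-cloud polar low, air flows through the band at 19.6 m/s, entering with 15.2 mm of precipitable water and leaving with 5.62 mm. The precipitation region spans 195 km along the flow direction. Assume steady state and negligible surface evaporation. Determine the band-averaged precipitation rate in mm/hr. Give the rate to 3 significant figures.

R ≈ 3.47 mm/hr

Column moisture flux per unit crosswind length is F = V × PW.
Inflow: F_in = 19.6 × 15.2 = 297.92 mm·m/s
Outflow: F_out = 19.6 × 5.62 = 110.152 mm·m/s
Steady-state rate R = (F_in − F_out)/L = (297.92 − 110.152) / 195000 m = 9.629e-04 mm/s.
R = 9.629e-04 × 3600 = 3.47 mm/hr.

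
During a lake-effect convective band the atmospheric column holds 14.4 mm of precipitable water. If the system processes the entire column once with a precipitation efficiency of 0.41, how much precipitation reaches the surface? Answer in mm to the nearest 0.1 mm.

Precipitation = ε × PW = 0.41 × 14.4 = 5.9 mm.

precipitation ≈ 5.9 mm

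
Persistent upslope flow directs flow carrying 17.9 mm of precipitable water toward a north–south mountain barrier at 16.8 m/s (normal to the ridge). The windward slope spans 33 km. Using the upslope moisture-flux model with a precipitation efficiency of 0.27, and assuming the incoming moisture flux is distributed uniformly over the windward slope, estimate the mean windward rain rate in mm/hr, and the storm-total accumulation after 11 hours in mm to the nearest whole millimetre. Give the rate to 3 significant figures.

R ≈ 8.86 mm/hr; total ≈ 97 mm

Incoming column moisture flux per unit ridge length: F = V × PW = 16.8 × 17.9 = 300.72 mm·m/s.
Spread over the 33 km slope with efficiency ε = 0.27: R = ε·F/W = 0.27 × 300.72 / 33000 m = 2.460e-03 mm/s.
R = 2.460e-03 × 3600 = 8.86 mm/hr.
Over 11 h: total = 8.86 × 11 = 97.46 ≈ 97 mm.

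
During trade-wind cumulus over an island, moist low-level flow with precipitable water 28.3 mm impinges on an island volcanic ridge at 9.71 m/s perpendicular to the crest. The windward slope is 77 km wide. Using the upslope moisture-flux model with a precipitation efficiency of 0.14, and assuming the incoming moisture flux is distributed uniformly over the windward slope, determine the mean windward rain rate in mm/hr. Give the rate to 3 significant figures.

R ≈ 1.80 mm/hr

Incoming column moisture flux per unit ridge length: F = V × PW = 9.71 × 28.3 = 274.793 mm·m/s.
Spread over the 77 km slope with efficiency ε = 0.14: R = ε·F/W = 0.14 × 274.793 / 77000 m = 4.996e-04 mm/s.
R = 4.996e-04 × 3600 = 1.80 mm/hr.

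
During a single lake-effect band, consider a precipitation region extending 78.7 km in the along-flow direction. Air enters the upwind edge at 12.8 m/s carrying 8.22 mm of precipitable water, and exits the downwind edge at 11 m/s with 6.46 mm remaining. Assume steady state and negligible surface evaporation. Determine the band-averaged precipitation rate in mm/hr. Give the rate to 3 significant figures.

R ≈ 1.56 mm/hr

Column moisture flux per unit crosswind length is F = V × PW.
Inflow: F_in = 12.8 × 8.22 = 105.216 mm·m/s
Outflow: F_out = 11 × 6.46 = 71.06 mm·m/s
Steady-state rate R = (F_in − F_out)/L = (105.216 − 71.06) / 78700 m = 4.340e-04 mm/s.
R = 4.340e-04 × 3600 = 1.56 mm/hr.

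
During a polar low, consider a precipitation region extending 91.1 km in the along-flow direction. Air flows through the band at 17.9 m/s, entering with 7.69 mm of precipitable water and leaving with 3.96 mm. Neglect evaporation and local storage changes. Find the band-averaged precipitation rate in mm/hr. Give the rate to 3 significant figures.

Column moisture flux per unit crosswind length is F = V × PW.
Inflow: F_in = 17.9 × 7.69 = 137.651 mm·m/s
Outflow: F_out = 17.9 × 3.96 = 70.884 mm·m/s
Steady-state rate R = (F_in − F_out)/L = (137.651 − 70.884) / 91100 m = 7.329e-04 mm/s.
R = 7.329e-04 × 3600 = 2.64 mm/hr.

R ≈ 2.64 mm/hr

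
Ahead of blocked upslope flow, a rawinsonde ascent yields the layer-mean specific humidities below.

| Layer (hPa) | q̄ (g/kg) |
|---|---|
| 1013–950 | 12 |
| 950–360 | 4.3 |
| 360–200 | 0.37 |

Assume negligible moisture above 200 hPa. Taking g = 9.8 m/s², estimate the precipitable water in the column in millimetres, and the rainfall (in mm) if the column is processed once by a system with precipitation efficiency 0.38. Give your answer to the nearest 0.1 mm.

PW ≈ 34.2 mm; rainfall ≈ 13.0 mm

Precipitable water is the column-integrated vapour mass per unit area: PW = (1/g) Σ q̄ Δp, with q in kg/kg and Δp in Pa (1 kg/m² of water = 1 mm).
Layer 1013–950 hPa: Δp = 63 hPa = 6300 Pa, q̄ = 0.012 kg/kg → 0.012 × 6300 / 9.8 = 7.71 mm
Layer 950–360 hPa: Δp = 590 hPa = 59000 Pa, q̄ = 0.0043 kg/kg → 0.0043 × 59000 / 9.8 = 25.89 mm
Layer 360–200 hPa: Δp = 160 hPa = 16000 Pa, q̄ = 0.00037 kg/kg → 0.00037 × 16000 / 9.8 = 0.60 mm
PW = 7.71 + 25.89 + 0.60 = 34.20 ≈ 34.2 mm.
Rainfall = ε × PW = 0.38 × 34.2 = 13.0 mm.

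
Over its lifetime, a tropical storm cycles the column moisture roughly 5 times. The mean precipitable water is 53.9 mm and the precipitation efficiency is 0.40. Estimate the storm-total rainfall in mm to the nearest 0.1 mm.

rainfall ≈ 107.8 mm

Each cycle deposits ε × PW = 0.40 × 53.9 = 21.56 mm.
Over 5 cycles: 5 × 21.56 = 107.8 mm.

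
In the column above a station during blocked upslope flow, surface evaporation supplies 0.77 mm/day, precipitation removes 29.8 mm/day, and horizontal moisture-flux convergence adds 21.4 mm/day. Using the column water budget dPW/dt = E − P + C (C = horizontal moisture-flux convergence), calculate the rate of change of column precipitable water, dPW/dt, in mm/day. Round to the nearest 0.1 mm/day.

dPW/dt = E − P + C = 0.77 − 29.8 + (21.4) = -7.6 mm/day.

dPW/dt ≈ -7.6 mm/day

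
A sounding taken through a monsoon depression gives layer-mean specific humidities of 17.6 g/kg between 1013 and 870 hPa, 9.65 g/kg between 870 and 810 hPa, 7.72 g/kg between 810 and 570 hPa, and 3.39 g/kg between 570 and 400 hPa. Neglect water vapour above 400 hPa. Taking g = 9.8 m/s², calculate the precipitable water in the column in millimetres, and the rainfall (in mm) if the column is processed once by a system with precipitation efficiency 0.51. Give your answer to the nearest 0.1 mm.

PW ≈ 56.4 mm; rainfall ≈ 28.8 mm

Precipitable water is the column-integrated vapour mass per unit area: PW = (1/g) Σ q̄ Δp, with q in kg/kg and Δp in Pa (1 kg/m² of water = 1 mm).
Layer 1013–870 hPa: Δp = 143 hPa = 14300 Pa, q̄ = 0.0176 kg/kg → 0.0176 × 14300 / 9.8 = 25.68 mm
Layer 870–810 hPa: Δp = 60 hPa = 6000 Pa, q̄ = 0.00965 kg/kg → 0.00965 × 6000 / 9.8 = 5.91 mm
Layer 810–570 hPa: Δp = 240 hPa = 24000 Pa, q̄ = 0.00772 kg/kg → 0.00772 × 24000 / 9.8 = 18.91 mm
Layer 570–400 hPa: Δp = 170 hPa = 17000 Pa, q̄ = 0.00339 kg/kg → 0.00339 × 17000 / 9.8 = 5.88 mm
PW = 25.68 + 5.91 + 18.91 + 5.88 = 56.38 ≈ 56.4 mm.
Rainfall = ε × PW = 0.51 × 56.4 = 28.8 mm.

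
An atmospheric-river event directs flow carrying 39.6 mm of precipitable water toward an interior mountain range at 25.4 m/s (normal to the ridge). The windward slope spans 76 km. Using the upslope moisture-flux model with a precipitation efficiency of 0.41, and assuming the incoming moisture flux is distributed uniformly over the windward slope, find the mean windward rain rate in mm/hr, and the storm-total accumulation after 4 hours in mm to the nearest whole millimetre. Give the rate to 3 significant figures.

Incoming column moisture flux per unit ridge length: F = V × PW = 25.4 × 39.6 = 1005.84 mm·m/s.
Spread over the 76 km slope with efficiency ε = 0.41: R = ε·F/W = 0.41 × 1005.84 / 76000 m = 5.426e-03 mm/s.
R = 5.426e-03 × 3600 = 19.5 mm/hr.
Over 4 h: total = 19.5 × 4 = 78 mm.

R ≈ 19.5 mm/hr; total ≈ 78 mm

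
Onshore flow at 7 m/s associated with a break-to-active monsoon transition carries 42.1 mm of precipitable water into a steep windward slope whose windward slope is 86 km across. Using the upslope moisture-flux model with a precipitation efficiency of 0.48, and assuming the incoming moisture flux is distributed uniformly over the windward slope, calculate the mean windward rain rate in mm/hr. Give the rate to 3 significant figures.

R ≈ 5.92 mm/hr

Incoming column moisture flux per unit ridge length: F = V × PW = 7 × 42.1 = 294.7 mm·m/s.
Spread over the 86 km slope with efficiency ε = 0.48: R = ε·F/W = 0.48 × 294.7 / 86000 m = 1.645e-03 mm/s.
R = 1.645e-03 × 3600 = 5.92 mm/hr.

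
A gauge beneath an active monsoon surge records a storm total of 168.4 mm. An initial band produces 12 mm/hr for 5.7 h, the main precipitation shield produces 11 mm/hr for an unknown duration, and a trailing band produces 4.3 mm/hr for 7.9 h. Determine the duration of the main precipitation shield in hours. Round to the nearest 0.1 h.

duration ≈ 6.0 h

Known phases: 12 × 5.7 + 4.3 × 7.9 = 68.4 + 33.97 = 102.37 mm.
Remaining depth = 168.4 − 102.37 = 66.03 mm.
Duration = 66.03 / 11 = 6.0 h.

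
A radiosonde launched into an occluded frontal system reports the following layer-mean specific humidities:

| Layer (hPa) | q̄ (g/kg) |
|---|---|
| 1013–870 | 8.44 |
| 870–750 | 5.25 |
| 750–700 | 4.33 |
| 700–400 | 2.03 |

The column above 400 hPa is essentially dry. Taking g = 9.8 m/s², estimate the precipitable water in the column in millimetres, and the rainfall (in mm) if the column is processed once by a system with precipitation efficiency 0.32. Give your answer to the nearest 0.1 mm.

Precipitable water is the column-integrated vapour mass per unit area: PW = (1/g) Σ q̄ Δp, with q in kg/kg and Δp in Pa (1 kg/m² of water = 1 mm).
Layer 1013–870 hPa: Δp = 143 hPa = 14300 Pa, q̄ = 0.00844 kg/kg → 0.00844 × 14300 / 9.8 = 12.32 mm
Layer 870–750 hPa: Δp = 120 hPa = 12000 Pa, q̄ = 0.00525 kg/kg → 0.00525 × 12000 / 9.8 = 6.43 mm
Layer 750–700 hPa: Δp = 50 hPa = 5000 Pa, q̄ = 0.00433 kg/kg → 0.00433 × 5000 / 9.8 = 2.21 mm
Layer 700–400 hPa: Δp = 300 hPa = 30000 Pa, q̄ = 0.00203 kg/kg → 0.00203 × 30000 / 9.8 = 6.21 mm
PW = 12.32 + 6.43 + 2.21 + 6.21 = 27.17 ≈ 27.2 mm.
Rainfall = ε × PW = 0.32 × 27.2 = 8.7 mm.

PW ≈ 27.2 mm; rainfall ≈ 8.7 mm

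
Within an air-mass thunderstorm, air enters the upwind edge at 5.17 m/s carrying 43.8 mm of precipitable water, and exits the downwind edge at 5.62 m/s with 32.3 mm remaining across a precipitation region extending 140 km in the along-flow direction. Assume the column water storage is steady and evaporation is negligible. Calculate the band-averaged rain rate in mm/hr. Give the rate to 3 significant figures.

R ≈ 1.16 mm/hr

Column moisture flux per unit crosswind length is F = V × PW.
Inflow: F_in = 5.17 × 43.8 = 226.446 mm·m/s
Outflow: F_out = 5.62 × 32.3 = 181.526 mm·m/s
Steady-state rate R = (F_in − F_out)/L = (226.446 − 181.526) / 140000 m = 3.209e-04 mm/s.
R = 3.209e-04 × 3600 = 1.16 mm/hr.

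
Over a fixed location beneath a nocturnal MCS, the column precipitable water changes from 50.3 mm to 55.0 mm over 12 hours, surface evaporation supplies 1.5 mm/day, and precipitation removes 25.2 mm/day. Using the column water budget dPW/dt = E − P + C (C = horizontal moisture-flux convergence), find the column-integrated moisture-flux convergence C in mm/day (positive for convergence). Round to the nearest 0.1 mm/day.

C ≈ 33.1 mm/day

dPW/dt = (55.0 − 50.3) mm / (12/24 day) = +9.400 mm/day.
C = dPW/dt − E + P = (+9.400) − 1.5 + 25.2 = 33.1 mm/day.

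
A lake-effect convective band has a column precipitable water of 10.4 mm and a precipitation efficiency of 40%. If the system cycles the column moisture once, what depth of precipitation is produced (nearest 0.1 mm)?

Precipitation = ε × PW = 0.40 × 10.4 = 4.2 mm.

precipitation ≈ 4.2 mm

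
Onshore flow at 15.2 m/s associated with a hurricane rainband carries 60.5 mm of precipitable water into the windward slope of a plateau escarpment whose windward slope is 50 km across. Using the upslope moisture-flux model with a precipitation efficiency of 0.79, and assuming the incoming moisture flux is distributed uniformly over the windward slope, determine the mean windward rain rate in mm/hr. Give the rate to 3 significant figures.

Incoming column moisture flux per unit ridge length: F = V × PW = 15.2 × 60.5 = 919.6 mm·m/s.
Spread over the 50 km slope with efficiency ε = 0.79: R = ε·F/W = 0.79 × 919.6 / 50000 m = 1.453e-02 mm/s.
R = 1.453e-02 × 3600 = 52.3 mm/hr.

R ≈ 52.3 mm/hr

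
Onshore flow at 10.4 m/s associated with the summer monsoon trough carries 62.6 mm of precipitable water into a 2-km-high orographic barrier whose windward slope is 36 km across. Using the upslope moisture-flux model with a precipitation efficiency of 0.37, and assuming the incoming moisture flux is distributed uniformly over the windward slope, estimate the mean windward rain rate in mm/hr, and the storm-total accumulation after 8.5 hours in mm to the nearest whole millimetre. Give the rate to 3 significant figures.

Incoming column moisture flux per unit ridge length: F = V × PW = 10.4 × 62.6 = 651.04 mm·m/s.
Spread over the 36 km slope with efficiency ε = 0.37: R = ε·F/W = 0.37 × 651.04 / 36000 m = 6.691e-03 mm/s.
R = 6.691e-03 × 3600 = 24.1 mm/hr.
Over 8.5 h: total = 24.1 × 8.5 = 204.85 ≈ 205 mm.

R ≈ 24.1 mm/hr; total ≈ 205 mm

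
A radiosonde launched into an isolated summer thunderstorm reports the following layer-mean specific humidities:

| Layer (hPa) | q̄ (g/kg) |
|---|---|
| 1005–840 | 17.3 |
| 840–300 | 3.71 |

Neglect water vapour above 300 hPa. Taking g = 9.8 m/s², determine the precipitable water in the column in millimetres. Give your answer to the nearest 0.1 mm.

Precipitable water is the column-integrated vapour mass per unit area: PW = (1/g) Σ q̄ Δp, with q in kg/kg and Δp in Pa (1 kg/m² of water = 1 mm).
Layer 1005–840 hPa: Δp = 165 hPa = 16500 Pa, q̄ = 0.0173 kg/kg → 0.0173 × 16500 / 9.8 = 29.13 mm
Layer 840–300 hPa: Δp = 540 hPa = 54000 Pa, q̄ = 0.00371 kg/kg → 0.00371 × 54000 / 9.8 = 20.44 mm
PW = 29.13 + 20.44 = 49.57 ≈ 49.6 mm.

PW ≈ 49.6 mm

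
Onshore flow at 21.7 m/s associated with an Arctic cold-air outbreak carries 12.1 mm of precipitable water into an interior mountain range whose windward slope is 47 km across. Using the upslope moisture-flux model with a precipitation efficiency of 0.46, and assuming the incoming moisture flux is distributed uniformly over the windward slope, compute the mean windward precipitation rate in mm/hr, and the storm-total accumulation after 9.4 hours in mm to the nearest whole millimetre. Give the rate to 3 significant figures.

R ≈ 9.25 mm/hr; total ≈ 87 mm

Incoming column moisture flux per unit ridge length: F = V × PW = 21.7 × 12.1 = 262.57 mm·m/s.
Spread over the 47 km slope with efficiency ε = 0.46: R = ε·F/W = 0.46 × 262.57 / 47000 m = 2.570e-03 mm/s.
R = 2.570e-03 × 3600 = 9.25 mm/hr.
Over 9.4 h: total = 9.25 × 9.4 = 86.95 ≈ 87 mm.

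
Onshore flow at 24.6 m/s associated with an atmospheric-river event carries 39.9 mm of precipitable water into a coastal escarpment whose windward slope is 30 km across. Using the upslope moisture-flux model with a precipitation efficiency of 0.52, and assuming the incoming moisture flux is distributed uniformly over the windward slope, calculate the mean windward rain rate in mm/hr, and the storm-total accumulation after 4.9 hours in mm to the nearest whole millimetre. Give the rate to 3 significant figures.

Incoming column moisture flux per unit ridge length: F = V × PW = 24.6 × 39.9 = 981.54 mm·m/s.
Spread over the 30 km slope with efficiency ε = 0.52: R = ε·F/W = 0.52 × 981.54 / 30000 m = 1.701e-02 mm/s.
R = 1.701e-02 × 3600 = 61.2 mm/hr.
Over 4.9 h: total = 61.2 × 4.9 = 299.88 ≈ 300 mm.

R ≈ 61.2 mm/hr; total ≈ 300 mm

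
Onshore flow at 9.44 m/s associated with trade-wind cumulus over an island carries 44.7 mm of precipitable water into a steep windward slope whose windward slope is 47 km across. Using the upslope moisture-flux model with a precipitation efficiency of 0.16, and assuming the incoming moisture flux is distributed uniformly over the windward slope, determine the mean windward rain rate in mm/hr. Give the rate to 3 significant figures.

Incoming column moisture flux per unit ridge length: F = V × PW = 9.44 × 44.7 = 421.968 mm·m/s.
Spread over the 47 km slope with efficiency ε = 0.16: R = ε·F/W = 0.16 × 421.968 / 47000 m = 1.436e-03 mm/s.
R = 1.436e-03 × 3600 = 5.17 mm/hr.

R ≈ 5.17 mm/hr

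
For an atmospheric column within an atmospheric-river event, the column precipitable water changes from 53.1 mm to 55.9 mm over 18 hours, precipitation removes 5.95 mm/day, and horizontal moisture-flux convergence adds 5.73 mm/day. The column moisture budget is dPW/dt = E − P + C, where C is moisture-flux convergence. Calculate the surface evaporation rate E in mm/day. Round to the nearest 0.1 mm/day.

E ≈ 4.0 mm/day

dPW/dt = (55.9 − 53.1) mm / (18/24 day) = +3.733 mm/day.
E = dPW/dt + P − C = (+3.733) + 5.95 − (5.73) = 4.0 mm/day.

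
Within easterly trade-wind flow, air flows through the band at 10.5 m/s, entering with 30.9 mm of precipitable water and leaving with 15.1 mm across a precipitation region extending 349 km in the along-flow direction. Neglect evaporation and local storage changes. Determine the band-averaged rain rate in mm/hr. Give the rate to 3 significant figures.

Column moisture flux per unit crosswind length is F = V × PW.
Inflow: F_in = 10.5 × 30.9 = 324.45 mm·m/s
Outflow: F_out = 10.5 × 15.1 = 158.55 mm·m/s
Steady-state rate R = (F_in − F_out)/L = (324.45 − 158.55) / 349000 m = 4.754e-04 mm/s.
R = 4.754e-04 × 3600 = 1.71 mm/hr.

R ≈ 1.71 mm/hr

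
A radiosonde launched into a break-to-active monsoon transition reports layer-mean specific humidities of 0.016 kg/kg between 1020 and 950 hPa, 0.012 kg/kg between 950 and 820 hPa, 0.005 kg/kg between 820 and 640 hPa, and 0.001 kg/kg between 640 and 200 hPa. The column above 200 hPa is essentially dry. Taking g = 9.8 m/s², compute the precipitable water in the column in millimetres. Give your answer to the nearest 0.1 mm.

Precipitable water is the column-integrated vapour mass per unit area: PW = (1/g) Σ q̄ Δp, with q in kg/kg and Δp in Pa (1 kg/m² of water = 1 mm).
Layer 1020–950 hPa: Δp = 70 hPa = 7000 Pa, q̄ = 0.016 kg/kg → 0.016 × 7000 / 9.8 = 11.43 mm
Layer 950–820 hPa: Δp = 130 hPa = 13000 Pa, q̄ = 0.012 kg/kg → 0.012 × 13000 / 9.8 = 15.92 mm
Layer 820–640 hPa: Δp = 180 hPa = 18000 Pa, q̄ = 0.005 kg/kg → 0.005 × 18000 / 9.8 = 9.18 mm
Layer 640–200 hPa: Δp = 440 hPa = 44000 Pa, q̄ = 0.001 kg/kg → 0.001 × 44000 / 9.8 = 4.49 mm
PW = 11.43 + 15.92 + 9.18 + 4.49 = 41.02 ≈ 41.0 mm.

PW ≈ 41.0 mm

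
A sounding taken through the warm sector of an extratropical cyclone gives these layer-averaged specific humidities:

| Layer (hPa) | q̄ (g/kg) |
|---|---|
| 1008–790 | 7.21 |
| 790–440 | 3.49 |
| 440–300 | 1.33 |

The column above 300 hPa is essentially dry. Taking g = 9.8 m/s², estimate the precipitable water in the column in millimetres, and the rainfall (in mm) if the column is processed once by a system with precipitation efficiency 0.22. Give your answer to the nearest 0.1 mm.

Precipitable water is the column-integrated vapour mass per unit area: PW = (1/g) Σ q̄ Δp, with q in kg/kg and Δp in Pa (1 kg/m² of water = 1 mm).
Layer 1008–790 hPa: Δp = 218 hPa = 21800 Pa, q̄ = 0.00721 kg/kg → 0.00721 × 21800 / 9.8 = 16.04 mm
Layer 790–440 hPa: Δp = 350 hPa = 35000 Pa, q̄ = 0.00349 kg/kg → 0.00349 × 35000 / 9.8 = 12.46 mm
Layer 440–300 hPa: Δp = 140 hPa = 14000 Pa, q̄ = 0.00133 kg/kg → 0.00133 × 14000 / 9.8 = 1.90 mm
PW = 16.04 + 12.46 + 1.90 = 30.40 ≈ 30.4 mm.
Rainfall = ε × PW = 0.22 × 30.4 = 6.7 mm.

PW ≈ 30.4 mm; rainfall ≈ 6.7 mm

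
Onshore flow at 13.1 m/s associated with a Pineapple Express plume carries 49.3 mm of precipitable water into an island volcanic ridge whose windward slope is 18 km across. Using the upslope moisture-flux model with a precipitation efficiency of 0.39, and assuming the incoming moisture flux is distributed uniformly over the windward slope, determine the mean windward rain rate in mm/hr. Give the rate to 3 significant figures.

Incoming column moisture flux per unit ridge length: F = V × PW = 13.1 × 49.3 = 645.83 mm·m/s.
Spread over the 18 km slope with efficiency ε = 0.39: R = ε·F/W = 0.39 × 645.83 / 18000 m = 1.399e-02 mm/s.
R = 1.399e-02 × 3600 = 50.4 mm/hr.

R ≈ 50.4 mm/hr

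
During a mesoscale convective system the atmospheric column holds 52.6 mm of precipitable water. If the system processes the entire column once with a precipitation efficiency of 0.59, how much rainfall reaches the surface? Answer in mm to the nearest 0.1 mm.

Rainfall = ε × PW = 0.59 × 52.6 = 31.0 mm.

rainfall ≈ 31.0 mm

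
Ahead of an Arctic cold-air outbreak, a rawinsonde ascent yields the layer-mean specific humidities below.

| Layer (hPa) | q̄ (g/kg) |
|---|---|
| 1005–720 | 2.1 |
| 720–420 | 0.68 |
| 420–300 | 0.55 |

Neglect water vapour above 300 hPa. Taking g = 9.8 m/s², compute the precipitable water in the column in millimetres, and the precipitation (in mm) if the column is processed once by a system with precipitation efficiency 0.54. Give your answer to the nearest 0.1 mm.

PW ≈ 8.9 mm; precipitation ≈ 4.8 mm

Precipitable water is the column-integrated vapour mass per unit area: PW = (1/g) Σ q̄ Δp, with q in kg/kg and Δp in Pa (1 kg/m² of water = 1 mm).
Layer 1005–720 hPa: Δp = 285 hPa = 28500 Pa, q̄ = 0.0021 kg/kg → 0.0021 × 28500 / 9.8 = 6.11 mm
Layer 720–420 hPa: Δp = 300 hPa = 30000 Pa, q̄ = 0.00068 kg/kg → 0.00068 × 30000 / 9.8 = 2.08 mm
Layer 420–300 hPa: Δp = 120 hPa = 12000 Pa, q̄ = 0.00055 kg/kg → 0.00055 × 12000 / 9.8 = 0.67 mm
PW = 6.11 + 2.08 + 0.67 = 8.86 ≈ 8.9 mm.
Precipitation = ε × PW = 0.54 × 8.9 = 4.8 mm.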